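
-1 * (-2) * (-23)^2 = 1058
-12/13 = -0.92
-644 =-644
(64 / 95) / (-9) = -64 / 855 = -0.07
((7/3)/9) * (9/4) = 7/12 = 0.58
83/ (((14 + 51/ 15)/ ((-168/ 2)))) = -400.69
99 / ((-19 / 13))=-1287 / 19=-67.74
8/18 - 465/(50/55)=-9199/18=-511.06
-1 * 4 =-4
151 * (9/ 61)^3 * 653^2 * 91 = 4271419544301/ 226981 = 18818401.29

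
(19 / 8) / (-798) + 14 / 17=4687 / 5712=0.82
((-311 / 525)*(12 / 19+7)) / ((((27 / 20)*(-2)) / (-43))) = -775634 / 10773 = -72.00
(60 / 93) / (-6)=-10 / 93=-0.11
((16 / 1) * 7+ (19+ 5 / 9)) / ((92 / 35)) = 10360 / 207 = 50.05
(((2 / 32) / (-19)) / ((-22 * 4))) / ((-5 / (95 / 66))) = -1 / 92928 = -0.00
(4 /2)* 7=14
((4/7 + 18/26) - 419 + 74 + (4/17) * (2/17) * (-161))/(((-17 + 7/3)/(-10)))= -68678460/289289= -237.40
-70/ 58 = -35/ 29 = -1.21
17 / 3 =5.67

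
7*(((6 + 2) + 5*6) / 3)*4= 1064 / 3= 354.67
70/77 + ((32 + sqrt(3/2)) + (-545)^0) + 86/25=sqrt(6)/2 + 10271/275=38.57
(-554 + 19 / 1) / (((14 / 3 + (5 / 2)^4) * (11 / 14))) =-359520 / 23089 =-15.57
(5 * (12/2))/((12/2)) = 5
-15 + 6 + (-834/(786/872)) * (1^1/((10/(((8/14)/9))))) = -613801/41265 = -14.87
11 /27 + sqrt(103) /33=0.71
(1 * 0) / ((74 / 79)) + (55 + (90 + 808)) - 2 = 951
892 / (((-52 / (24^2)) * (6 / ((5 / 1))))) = -107040 / 13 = -8233.85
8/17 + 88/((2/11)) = 8236/17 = 484.47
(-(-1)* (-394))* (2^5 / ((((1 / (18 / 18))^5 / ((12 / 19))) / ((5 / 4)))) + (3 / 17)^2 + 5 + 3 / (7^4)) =-157368808286 / 13183891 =-11936.45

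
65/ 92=0.71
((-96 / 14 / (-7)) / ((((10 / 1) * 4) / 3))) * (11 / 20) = 99 / 2450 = 0.04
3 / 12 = 1 / 4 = 0.25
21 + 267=288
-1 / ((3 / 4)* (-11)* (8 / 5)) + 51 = 3371 / 66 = 51.08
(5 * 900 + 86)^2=21031396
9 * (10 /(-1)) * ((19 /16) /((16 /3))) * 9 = -23085 /128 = -180.35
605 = 605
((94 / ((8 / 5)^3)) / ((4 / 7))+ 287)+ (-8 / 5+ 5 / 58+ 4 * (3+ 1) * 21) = 98241397 / 148480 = 661.65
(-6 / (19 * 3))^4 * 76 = 64 / 6859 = 0.01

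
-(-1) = 1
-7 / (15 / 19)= -133 / 15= -8.87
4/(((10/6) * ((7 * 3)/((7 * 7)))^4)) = 9604/135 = 71.14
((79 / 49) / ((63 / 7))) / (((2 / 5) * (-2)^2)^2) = 1975 / 28224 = 0.07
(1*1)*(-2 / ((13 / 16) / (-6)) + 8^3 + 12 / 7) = 48092 / 91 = 528.48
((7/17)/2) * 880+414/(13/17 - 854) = 14851918/82195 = 180.69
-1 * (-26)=26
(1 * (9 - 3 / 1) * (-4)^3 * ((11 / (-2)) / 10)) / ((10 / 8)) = 4224 / 25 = 168.96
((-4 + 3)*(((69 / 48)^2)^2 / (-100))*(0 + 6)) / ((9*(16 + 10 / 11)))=3078251 / 1828454400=0.00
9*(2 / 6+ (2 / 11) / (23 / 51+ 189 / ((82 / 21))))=6817341 / 2247355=3.03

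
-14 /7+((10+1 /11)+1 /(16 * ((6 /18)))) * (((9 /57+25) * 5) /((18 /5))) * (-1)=-1207663 /3344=-361.14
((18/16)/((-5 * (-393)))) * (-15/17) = -9/17816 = -0.00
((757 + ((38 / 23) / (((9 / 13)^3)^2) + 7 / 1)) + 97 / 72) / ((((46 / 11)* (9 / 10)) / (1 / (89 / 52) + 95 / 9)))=37448774560567315 / 16213461371208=2309.73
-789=-789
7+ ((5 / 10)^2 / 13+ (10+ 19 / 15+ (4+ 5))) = 27.29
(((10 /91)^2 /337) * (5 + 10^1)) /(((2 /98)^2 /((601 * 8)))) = 353388000 /56953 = 6204.91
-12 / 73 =-0.16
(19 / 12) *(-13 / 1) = -247 / 12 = -20.58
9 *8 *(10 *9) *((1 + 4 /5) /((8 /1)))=1458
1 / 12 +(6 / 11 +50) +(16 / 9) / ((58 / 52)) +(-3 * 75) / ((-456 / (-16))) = 9672175 / 218196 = 44.33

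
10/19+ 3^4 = 1549/19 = 81.53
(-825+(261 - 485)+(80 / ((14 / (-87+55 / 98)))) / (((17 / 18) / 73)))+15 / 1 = -228647134 / 5831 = -39212.34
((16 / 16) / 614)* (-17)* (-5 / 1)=85 / 614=0.14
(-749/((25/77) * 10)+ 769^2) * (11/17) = 1625608347/4250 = 382496.08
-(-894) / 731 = 894 / 731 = 1.22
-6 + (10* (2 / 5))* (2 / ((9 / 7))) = 0.22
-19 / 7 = -2.71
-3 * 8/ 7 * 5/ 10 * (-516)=6192/ 7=884.57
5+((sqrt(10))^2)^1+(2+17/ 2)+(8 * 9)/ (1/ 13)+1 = 1925/ 2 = 962.50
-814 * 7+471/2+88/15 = -163699/30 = -5456.63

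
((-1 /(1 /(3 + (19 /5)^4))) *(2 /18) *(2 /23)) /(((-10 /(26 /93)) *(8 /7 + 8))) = 3007459 /481275000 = 0.01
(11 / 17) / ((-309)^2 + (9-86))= 11 / 1621868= 0.00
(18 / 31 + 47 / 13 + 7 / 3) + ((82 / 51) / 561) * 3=8376024 / 1281137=6.54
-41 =-41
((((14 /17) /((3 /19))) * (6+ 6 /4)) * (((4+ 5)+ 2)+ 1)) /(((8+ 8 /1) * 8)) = 1995 /544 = 3.67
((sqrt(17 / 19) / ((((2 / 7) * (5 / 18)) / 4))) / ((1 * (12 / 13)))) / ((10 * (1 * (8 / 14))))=1911 * sqrt(323) / 3800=9.04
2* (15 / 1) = 30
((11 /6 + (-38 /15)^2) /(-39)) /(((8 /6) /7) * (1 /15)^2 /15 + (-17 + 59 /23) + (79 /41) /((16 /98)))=1470570780 /18300879337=0.08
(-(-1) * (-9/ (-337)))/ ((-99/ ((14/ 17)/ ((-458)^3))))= 7/ 3027177911164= 0.00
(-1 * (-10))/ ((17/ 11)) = 110/ 17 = 6.47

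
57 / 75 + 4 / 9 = 271 / 225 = 1.20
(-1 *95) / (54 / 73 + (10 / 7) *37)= -1.77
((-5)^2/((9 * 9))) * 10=250/81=3.09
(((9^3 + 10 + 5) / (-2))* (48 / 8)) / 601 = -2232 / 601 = -3.71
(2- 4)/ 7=-2/ 7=-0.29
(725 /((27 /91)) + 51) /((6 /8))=269408 /81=3326.02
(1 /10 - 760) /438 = -2533 /1460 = -1.73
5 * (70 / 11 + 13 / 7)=3165 / 77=41.10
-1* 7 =-7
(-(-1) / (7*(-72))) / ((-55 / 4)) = 1 / 6930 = 0.00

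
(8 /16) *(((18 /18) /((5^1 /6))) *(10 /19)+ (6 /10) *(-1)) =3 /190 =0.02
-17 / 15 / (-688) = 17 / 10320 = 0.00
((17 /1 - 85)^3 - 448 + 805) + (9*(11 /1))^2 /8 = -2502799 /8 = -312849.88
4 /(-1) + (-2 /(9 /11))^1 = -6.44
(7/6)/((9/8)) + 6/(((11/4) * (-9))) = 236/297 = 0.79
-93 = -93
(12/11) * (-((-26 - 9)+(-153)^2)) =-280488/11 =-25498.91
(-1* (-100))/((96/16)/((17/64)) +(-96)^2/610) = 129625/48864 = 2.65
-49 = -49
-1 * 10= -10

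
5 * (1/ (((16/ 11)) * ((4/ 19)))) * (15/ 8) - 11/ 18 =138259/ 4608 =30.00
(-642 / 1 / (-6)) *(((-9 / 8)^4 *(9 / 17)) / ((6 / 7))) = 14742567 / 139264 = 105.86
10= 10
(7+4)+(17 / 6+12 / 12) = 89 / 6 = 14.83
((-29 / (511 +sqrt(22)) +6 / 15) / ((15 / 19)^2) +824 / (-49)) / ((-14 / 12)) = 468224558066 / 33583858875 - 20938 * sqrt(22) / 137076975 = 13.94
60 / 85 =12 / 17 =0.71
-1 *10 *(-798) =7980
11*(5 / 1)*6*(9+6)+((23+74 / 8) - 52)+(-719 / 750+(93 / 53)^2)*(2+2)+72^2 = 42652129007 / 4213500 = 10122.73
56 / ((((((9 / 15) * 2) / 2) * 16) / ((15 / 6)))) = 175 / 12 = 14.58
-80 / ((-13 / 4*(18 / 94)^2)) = 706880 / 1053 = 671.30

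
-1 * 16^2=-256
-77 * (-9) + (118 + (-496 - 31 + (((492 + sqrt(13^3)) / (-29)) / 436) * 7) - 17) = 843126 / 3161 - 91 * sqrt(13) / 12644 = 266.70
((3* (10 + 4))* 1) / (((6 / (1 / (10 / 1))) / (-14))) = -49 / 5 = -9.80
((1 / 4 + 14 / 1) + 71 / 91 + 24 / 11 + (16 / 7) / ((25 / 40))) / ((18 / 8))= 139267 / 15015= 9.28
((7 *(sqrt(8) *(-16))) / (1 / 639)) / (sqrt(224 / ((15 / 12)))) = -2556 *sqrt(35) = -15121.50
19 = 19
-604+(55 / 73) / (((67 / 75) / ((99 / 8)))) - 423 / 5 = -678.16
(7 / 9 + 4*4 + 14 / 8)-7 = 415 / 36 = 11.53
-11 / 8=-1.38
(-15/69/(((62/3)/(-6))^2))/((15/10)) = -270/22103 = -0.01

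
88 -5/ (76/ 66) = 3179/ 38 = 83.66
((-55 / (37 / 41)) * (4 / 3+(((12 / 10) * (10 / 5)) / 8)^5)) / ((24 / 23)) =-78.02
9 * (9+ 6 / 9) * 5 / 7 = 435 / 7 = 62.14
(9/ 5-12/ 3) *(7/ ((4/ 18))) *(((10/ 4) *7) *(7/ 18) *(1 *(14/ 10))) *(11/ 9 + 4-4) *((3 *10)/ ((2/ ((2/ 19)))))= -290521/ 228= -1274.21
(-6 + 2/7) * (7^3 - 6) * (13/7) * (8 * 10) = -14019200/49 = -286106.12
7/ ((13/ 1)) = 7/ 13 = 0.54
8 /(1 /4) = 32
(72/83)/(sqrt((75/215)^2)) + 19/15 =4673/1245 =3.75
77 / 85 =0.91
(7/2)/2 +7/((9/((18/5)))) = 91/20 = 4.55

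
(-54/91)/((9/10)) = -60/91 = -0.66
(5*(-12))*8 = -480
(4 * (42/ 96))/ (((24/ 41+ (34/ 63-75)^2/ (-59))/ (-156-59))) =14449521555/ 3586418468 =4.03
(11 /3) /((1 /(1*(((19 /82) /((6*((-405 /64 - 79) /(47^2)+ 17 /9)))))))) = 7386896 /96523963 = 0.08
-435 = -435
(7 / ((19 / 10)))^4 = 24010000 / 130321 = 184.24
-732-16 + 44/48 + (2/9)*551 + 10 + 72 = -19535/36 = -542.64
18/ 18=1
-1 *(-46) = 46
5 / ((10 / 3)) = 3 / 2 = 1.50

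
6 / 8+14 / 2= 31 / 4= 7.75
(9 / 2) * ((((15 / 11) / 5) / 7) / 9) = 3 / 154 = 0.02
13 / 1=13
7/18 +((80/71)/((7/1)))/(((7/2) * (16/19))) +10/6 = 132143/62622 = 2.11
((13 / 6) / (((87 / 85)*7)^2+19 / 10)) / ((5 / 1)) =18785 / 2307651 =0.01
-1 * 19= -19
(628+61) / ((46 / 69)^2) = 6201 / 4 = 1550.25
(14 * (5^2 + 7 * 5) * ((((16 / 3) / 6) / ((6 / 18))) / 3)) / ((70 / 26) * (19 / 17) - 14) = -70720 / 1041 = -67.93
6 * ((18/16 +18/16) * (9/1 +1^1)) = 135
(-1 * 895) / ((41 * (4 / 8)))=-1790 / 41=-43.66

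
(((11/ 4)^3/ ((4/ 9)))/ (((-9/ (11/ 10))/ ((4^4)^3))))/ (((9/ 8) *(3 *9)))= -3838050304/ 1215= -3158889.14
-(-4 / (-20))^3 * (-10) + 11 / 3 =281 / 75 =3.75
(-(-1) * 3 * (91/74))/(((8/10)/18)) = 12285/148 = 83.01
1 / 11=0.09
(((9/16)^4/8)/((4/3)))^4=150094635296999121/19342813113834066795298816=0.00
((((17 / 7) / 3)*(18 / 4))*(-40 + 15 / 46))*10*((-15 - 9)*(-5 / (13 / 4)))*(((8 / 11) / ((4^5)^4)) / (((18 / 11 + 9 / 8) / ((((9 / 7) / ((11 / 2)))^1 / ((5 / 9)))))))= -465375 / 86522653048832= -0.00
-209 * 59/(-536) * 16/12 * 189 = 776853/134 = 5797.41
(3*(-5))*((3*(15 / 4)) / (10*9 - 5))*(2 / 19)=-135 / 646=-0.21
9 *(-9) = -81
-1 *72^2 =-5184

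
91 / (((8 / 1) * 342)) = 91 / 2736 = 0.03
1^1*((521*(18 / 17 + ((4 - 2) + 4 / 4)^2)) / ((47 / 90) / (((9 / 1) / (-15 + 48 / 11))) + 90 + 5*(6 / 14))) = 617400630 / 10782641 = 57.26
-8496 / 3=-2832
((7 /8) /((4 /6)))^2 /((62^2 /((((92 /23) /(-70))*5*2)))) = -63 /246016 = -0.00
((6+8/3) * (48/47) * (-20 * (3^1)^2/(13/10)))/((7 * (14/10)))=-288000/2303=-125.05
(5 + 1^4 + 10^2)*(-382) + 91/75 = -40490.79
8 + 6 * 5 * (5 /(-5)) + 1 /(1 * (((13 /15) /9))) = -151 /13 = -11.62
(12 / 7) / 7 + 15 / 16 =927 / 784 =1.18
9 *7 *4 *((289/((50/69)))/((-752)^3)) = -1256283/5315737600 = -0.00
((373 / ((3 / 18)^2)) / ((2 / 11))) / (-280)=-36927 / 140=-263.76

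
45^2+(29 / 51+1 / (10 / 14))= 516877 / 255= 2026.97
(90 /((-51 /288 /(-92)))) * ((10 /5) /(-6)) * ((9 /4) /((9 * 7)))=-556.64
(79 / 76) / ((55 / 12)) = 237 / 1045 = 0.23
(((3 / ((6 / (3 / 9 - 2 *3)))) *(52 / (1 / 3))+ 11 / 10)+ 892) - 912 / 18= 12013 / 30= 400.43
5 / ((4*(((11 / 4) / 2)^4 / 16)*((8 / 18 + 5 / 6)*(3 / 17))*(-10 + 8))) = -4177920 / 336743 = -12.41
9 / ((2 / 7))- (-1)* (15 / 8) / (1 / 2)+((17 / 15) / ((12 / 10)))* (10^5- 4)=1133711 / 12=94475.92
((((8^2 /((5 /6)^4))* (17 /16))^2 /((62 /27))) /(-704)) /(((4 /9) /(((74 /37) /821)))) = -0.07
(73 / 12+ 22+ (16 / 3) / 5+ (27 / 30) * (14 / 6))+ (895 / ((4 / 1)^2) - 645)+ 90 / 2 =-8205 / 16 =-512.81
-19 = -19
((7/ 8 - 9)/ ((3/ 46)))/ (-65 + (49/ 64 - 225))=23920/ 55533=0.43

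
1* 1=1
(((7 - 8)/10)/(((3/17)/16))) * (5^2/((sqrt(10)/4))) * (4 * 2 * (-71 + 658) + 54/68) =-1277528 * sqrt(10)/3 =-1346632.75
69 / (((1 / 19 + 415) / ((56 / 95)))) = 1932 / 19715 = 0.10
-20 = -20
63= 63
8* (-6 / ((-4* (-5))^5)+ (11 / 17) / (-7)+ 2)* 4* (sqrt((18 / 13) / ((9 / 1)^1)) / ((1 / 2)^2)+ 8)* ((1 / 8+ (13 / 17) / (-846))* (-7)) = -507.40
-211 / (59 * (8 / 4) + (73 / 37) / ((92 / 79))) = -718244 / 407439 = -1.76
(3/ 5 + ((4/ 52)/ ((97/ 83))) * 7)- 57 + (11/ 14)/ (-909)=-4488491377/ 80237430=-55.94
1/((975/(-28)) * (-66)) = 14/32175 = 0.00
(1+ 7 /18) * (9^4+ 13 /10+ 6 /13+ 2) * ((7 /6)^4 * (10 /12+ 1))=37566082015 /1213056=30968.14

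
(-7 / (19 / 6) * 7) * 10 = -2940 / 19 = -154.74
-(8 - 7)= -1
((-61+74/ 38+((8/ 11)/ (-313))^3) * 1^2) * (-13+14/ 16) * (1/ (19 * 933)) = 2220985195820827/ 54986984699714364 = 0.04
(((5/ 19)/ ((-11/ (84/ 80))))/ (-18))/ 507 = 7/ 2543112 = 0.00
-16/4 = -4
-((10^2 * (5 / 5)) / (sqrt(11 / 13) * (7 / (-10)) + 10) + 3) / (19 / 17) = -28702511 / 2459759 - 119000 * sqrt(143) / 2459759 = -12.25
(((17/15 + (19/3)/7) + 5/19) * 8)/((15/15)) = 36728/1995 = 18.41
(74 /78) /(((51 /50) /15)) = 9250 /663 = 13.95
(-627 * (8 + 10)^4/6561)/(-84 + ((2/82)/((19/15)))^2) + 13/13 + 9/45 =10248330358/84957365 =120.63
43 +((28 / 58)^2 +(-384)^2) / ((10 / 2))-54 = 123964437 / 4205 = 29480.25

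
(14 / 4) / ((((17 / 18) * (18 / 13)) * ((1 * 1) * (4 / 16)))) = 182 / 17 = 10.71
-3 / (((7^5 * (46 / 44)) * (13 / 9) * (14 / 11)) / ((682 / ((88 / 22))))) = -0.02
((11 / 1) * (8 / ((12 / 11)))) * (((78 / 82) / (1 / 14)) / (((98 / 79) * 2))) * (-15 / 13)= -143385 / 287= -499.60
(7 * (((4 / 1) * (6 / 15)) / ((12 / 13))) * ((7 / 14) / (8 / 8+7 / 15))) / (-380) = -91 / 8360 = -0.01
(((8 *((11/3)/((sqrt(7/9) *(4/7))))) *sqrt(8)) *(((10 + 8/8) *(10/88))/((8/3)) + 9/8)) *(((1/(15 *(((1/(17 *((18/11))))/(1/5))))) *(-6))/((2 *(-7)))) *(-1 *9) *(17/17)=-375.38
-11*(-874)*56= 538384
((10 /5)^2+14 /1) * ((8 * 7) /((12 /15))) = 1260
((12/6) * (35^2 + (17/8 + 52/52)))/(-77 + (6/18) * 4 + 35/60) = -32.71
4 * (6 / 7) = 3.43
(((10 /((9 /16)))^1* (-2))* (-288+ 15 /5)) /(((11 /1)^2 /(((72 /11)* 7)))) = 5107200 /1331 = 3837.11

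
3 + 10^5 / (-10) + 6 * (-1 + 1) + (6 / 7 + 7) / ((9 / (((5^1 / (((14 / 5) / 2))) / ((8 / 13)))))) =-35251541 / 3528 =-9991.93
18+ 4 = 22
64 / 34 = 1.88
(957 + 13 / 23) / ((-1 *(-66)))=11012 / 759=14.51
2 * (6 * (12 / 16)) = 9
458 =458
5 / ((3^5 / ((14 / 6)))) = 35 / 729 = 0.05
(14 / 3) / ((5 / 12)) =56 / 5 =11.20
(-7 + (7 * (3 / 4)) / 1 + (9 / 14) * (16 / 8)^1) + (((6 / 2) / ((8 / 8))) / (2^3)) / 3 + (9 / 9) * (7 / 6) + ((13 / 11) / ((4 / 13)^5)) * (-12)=-304040039 / 59136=-5141.37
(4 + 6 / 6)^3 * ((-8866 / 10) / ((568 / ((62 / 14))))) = -3435575 / 3976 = -864.08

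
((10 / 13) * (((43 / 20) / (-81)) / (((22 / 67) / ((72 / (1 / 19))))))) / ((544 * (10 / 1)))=-54739 / 3500640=-0.02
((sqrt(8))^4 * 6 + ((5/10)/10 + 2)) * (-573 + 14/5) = -22012571/100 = -220125.71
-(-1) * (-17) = -17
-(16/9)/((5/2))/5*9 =-32/25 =-1.28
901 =901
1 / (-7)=-1 / 7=-0.14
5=5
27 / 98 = 0.28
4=4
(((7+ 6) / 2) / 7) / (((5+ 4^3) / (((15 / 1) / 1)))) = 65 / 322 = 0.20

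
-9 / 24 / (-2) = 3 / 16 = 0.19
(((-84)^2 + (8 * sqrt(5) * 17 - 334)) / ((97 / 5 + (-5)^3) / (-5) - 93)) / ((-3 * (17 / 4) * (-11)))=-672200 / 1008117 - 800 * sqrt(5) / 59301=-0.70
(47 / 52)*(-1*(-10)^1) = 235 / 26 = 9.04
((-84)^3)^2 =351298031616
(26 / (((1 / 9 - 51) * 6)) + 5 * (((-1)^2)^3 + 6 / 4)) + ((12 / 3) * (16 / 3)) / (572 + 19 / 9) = 14733749 / 1183243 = 12.45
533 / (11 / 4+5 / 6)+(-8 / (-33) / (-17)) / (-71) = 254759420 / 1712733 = 148.74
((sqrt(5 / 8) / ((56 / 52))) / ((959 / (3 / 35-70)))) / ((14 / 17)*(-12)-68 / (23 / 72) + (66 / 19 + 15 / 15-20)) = 0.00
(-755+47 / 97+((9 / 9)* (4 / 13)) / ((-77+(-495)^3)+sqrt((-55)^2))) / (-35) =21.56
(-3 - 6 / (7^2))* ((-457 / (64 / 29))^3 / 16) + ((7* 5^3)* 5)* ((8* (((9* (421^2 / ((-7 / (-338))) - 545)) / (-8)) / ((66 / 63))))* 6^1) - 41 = -4362866311917158582905 / 2260729856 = -1929848584225.16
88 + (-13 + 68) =143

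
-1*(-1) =1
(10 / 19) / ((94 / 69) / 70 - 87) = -12075 / 1995551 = -0.01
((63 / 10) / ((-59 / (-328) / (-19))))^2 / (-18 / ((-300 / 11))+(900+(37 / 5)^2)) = 77073661728 / 166290851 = 463.49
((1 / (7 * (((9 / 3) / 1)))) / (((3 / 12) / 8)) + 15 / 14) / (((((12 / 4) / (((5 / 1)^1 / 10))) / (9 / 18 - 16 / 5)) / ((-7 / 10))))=327 / 400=0.82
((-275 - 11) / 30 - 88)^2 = 2140369 / 225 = 9512.75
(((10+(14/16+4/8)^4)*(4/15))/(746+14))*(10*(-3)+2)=-389207/2918400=-0.13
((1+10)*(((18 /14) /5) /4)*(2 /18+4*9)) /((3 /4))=715 /21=34.05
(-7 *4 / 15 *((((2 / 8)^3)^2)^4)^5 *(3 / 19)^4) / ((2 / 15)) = -567 / 115128638164491912107812456797158941950576764462363769120682920879327750914048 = -0.00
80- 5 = 75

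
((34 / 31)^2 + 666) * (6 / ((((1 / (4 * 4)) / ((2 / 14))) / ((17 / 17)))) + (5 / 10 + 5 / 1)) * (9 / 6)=258716937 / 13454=19229.74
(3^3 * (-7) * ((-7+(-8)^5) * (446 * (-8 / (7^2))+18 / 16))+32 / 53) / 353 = -1318059503783 / 1047704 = -1258045.69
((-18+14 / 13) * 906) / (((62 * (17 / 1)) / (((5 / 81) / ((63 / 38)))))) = -6311800 / 11653551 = -0.54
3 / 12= 1 / 4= 0.25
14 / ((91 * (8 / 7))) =7 / 52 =0.13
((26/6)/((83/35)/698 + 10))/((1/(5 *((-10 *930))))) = -4922645000/244383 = -20143.16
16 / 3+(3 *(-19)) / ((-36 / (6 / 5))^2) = 527 / 100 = 5.27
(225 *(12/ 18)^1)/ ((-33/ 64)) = -3200/ 11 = -290.91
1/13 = 0.08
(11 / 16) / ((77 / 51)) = 51 / 112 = 0.46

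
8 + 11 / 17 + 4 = 215 / 17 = 12.65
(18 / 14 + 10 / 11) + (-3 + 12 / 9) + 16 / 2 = 1970 / 231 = 8.53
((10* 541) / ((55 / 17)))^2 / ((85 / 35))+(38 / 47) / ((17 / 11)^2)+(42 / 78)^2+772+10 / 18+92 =2880398790696916 / 2499828903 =1152238.37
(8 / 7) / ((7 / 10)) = 80 / 49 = 1.63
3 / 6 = 1 / 2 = 0.50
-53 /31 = -1.71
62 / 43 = 1.44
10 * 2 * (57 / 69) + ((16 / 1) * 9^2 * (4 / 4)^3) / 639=30292 / 1633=18.55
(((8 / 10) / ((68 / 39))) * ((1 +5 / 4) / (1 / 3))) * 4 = 1053 / 85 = 12.39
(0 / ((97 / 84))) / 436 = 0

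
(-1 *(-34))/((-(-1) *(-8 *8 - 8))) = -17/36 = -0.47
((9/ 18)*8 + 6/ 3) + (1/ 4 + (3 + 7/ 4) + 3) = 14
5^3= 125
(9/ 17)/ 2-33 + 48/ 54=-9745/ 306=-31.85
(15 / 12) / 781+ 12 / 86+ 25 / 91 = 5083569 / 12224212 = 0.42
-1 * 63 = -63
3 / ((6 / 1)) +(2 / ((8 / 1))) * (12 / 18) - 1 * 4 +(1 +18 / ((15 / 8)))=109 / 15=7.27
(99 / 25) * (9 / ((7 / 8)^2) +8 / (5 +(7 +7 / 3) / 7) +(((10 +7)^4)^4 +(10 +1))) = 4485053393988339603239028 / 23275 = 192698319827640799279.87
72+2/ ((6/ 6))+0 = 74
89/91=0.98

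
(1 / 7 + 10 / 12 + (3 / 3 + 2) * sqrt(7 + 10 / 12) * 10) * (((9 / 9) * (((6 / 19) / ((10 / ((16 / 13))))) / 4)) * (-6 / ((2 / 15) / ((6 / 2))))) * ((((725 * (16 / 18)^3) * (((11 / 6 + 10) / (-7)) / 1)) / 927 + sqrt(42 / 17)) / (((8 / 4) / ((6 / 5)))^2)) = 2 * (41 + 210 * sqrt(282)) * (224019200-14191443 * sqrt(714)) / 42914514825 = -25.80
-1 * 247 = -247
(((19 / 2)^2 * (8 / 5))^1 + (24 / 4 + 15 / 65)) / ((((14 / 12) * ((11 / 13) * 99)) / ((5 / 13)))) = 19582 / 33033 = 0.59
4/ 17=0.24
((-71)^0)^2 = 1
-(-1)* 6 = 6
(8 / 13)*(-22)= -176 / 13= -13.54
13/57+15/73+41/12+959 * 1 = 5341893/5548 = 962.85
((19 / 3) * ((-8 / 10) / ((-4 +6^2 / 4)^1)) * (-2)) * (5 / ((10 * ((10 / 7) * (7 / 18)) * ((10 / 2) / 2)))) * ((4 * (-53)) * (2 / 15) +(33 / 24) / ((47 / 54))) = -19.47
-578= -578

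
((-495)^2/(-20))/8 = -49005/32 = -1531.41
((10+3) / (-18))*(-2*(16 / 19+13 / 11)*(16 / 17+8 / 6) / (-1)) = -70876 / 10659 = -6.65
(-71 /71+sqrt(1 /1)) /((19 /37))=0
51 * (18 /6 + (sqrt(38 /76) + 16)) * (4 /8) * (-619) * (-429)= 13543101 * sqrt(2) /4 + 257318919 /2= 133447668.78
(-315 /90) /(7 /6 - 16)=0.24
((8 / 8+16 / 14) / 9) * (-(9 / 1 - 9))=0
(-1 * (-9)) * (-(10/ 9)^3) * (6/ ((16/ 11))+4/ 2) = -6125/ 81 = -75.62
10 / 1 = 10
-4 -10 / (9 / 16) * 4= -676 / 9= -75.11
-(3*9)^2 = -729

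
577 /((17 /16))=9232 /17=543.06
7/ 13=0.54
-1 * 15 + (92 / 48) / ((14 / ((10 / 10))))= -2497 / 168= -14.86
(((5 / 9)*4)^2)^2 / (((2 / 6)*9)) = 160000 / 19683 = 8.13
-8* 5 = -40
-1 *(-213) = 213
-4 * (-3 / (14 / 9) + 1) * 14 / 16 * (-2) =-13 / 2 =-6.50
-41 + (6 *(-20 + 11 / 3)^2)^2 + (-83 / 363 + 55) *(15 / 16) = 22321399625 / 8712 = 2562144.13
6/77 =0.08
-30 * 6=-180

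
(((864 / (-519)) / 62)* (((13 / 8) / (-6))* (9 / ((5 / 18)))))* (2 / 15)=4212 / 134075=0.03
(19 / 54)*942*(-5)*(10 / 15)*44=-1312520 / 27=-48611.85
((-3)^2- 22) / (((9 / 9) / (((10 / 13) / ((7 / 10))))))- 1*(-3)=-11.29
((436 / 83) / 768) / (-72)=-109 / 1147392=-0.00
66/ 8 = 33/ 4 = 8.25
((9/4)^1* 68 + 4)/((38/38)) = 157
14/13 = 1.08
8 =8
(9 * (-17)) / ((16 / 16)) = -153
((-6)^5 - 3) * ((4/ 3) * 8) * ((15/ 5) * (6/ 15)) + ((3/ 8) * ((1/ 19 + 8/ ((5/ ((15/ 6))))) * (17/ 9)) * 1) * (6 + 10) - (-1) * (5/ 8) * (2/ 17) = -1928798311/ 19380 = -99525.20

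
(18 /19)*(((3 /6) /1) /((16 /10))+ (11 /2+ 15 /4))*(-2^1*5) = -6885 /76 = -90.59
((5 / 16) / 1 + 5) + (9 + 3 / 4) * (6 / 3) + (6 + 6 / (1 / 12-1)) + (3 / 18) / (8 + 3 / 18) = 209455 / 8624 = 24.29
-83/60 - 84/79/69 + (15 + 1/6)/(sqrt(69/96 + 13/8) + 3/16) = 7.43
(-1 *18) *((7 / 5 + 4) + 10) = -277.20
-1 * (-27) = 27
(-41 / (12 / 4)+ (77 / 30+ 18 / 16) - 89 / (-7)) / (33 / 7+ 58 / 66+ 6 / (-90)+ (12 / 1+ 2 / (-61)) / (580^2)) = 1298479611 / 2619651127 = 0.50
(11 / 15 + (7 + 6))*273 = 18746 / 5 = 3749.20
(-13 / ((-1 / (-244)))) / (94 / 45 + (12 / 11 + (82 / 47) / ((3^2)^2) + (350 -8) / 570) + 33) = -166042305 / 1926412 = -86.19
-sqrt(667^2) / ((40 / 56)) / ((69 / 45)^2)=-9135 / 23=-397.17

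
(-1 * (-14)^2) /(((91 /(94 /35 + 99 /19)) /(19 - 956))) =19680748 /1235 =15935.83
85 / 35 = 17 / 7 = 2.43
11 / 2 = 5.50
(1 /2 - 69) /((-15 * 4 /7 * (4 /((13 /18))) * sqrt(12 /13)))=12467 * sqrt(39) /51840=1.50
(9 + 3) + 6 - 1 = 17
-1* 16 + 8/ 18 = -140/ 9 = -15.56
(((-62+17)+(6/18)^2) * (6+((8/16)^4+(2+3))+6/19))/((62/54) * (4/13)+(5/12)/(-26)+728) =-27250002/38858249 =-0.70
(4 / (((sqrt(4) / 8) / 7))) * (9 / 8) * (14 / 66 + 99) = 137508 / 11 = 12500.73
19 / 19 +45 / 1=46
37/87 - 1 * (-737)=64156/87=737.43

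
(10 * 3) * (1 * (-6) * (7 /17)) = -1260 /17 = -74.12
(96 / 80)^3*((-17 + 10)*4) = -6048 / 125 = -48.38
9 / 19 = 0.47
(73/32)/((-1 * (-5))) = 73/160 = 0.46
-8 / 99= -0.08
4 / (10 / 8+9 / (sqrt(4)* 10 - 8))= 2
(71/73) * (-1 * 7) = -497/73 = -6.81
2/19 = 0.11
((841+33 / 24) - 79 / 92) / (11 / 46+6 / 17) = 2632263 / 1852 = 1421.31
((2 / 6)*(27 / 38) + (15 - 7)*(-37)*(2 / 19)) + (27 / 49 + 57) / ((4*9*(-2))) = -88595 / 2793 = -31.72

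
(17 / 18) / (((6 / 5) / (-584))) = -12410 / 27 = -459.63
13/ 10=1.30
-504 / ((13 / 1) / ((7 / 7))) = -504 / 13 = -38.77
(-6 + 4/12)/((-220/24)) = 34/55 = 0.62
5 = 5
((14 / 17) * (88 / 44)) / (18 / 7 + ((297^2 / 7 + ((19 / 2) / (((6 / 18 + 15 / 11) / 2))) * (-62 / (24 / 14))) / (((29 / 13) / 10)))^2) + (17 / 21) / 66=2278349006747437969 / 185752445970180242538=0.01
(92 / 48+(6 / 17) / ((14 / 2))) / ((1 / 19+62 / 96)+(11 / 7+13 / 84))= 213484 / 263143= 0.81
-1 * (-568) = 568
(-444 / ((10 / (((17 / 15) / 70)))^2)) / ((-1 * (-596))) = -10693 / 5475750000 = -0.00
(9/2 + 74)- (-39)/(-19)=2905/38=76.45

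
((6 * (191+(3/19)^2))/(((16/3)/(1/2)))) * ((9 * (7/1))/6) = 407295/361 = 1128.24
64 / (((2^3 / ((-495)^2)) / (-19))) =-37243800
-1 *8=-8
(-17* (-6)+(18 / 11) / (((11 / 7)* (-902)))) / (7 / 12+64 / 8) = 66794148 / 5620813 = 11.88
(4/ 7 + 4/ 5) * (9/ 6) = 72/ 35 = 2.06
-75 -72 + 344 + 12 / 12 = 198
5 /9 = 0.56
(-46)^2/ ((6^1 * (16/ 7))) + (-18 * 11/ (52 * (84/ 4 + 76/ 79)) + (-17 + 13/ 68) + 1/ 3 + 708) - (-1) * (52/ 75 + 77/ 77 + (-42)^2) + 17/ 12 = 40072834799/ 15337400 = 2612.75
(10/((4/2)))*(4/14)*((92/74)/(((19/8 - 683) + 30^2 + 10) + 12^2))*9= 33120/773633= 0.04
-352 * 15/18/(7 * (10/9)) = -264/7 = -37.71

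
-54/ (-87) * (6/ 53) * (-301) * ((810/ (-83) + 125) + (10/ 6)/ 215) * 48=-14926076928/ 127571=-117002.12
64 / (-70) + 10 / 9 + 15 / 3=1637 / 315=5.20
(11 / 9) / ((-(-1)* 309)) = 11 / 2781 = 0.00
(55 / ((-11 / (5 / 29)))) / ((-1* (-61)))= -25 / 1769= -0.01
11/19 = 0.58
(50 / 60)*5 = 25 / 6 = 4.17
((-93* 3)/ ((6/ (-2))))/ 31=3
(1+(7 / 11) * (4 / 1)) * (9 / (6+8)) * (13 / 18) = 507 / 308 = 1.65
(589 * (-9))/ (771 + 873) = -1767/ 548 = -3.22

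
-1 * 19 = -19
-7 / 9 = -0.78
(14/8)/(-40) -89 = -14247/160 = -89.04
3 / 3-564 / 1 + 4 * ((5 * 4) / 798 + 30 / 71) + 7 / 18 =-95324941 / 169974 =-560.82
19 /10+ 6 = 79 /10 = 7.90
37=37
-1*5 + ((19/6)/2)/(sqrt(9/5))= -5 + 19*sqrt(5)/36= -3.82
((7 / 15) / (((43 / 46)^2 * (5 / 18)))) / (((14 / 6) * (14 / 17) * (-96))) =-26979 / 2588600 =-0.01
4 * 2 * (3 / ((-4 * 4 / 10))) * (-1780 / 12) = 2225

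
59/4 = 14.75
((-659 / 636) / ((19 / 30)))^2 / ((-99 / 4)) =-10857025 / 100390851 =-0.11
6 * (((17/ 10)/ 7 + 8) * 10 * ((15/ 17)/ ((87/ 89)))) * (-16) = -24649440/ 3451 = -7142.69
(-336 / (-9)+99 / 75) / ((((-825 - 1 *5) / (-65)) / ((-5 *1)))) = -37687 / 2490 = -15.14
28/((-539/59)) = -236/77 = -3.06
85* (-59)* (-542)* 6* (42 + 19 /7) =5104648140 /7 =729235448.57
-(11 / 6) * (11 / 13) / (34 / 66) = -1331 / 442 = -3.01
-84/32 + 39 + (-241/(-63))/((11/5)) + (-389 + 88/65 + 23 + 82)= -88119673/360360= -244.53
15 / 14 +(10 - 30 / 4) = 25 / 7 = 3.57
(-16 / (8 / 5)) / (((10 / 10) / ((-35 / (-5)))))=-70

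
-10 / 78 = -0.13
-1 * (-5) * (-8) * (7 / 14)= -20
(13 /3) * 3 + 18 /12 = 29 /2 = 14.50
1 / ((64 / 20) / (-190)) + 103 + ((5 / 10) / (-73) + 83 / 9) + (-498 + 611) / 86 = 12239311 / 226008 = 54.15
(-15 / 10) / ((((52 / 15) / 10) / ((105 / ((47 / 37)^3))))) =-1196677125 / 5398796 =-221.66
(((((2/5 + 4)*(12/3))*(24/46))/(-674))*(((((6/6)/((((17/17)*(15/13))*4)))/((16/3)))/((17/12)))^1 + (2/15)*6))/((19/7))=-11319/2721275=-0.00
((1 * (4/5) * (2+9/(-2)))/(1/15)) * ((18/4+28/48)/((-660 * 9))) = 61/2376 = 0.03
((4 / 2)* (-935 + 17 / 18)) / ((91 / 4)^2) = -269008 / 74529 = -3.61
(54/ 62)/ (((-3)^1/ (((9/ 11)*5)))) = -405/ 341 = -1.19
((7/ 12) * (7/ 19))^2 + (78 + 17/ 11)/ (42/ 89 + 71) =4216254371/ 3637372464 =1.16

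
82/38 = 41/19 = 2.16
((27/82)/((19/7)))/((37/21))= 3969/57646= 0.07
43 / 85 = 0.51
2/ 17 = 0.12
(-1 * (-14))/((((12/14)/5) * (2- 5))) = -245/9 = -27.22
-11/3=-3.67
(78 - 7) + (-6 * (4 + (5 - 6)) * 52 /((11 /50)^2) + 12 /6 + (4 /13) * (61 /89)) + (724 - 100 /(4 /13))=-18866.63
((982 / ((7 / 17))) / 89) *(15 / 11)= 250410 / 6853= 36.54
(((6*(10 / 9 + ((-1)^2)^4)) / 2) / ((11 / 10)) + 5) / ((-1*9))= -1.20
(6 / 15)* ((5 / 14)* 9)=9 / 7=1.29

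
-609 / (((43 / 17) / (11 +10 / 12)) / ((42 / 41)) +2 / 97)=-499107777 / 187909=-2656.11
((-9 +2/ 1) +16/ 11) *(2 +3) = -27.73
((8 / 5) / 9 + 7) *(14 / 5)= 4522 / 225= 20.10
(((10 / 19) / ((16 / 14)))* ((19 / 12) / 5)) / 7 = 1 / 48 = 0.02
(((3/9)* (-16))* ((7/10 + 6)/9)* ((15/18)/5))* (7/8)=-469/810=-0.58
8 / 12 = 2 / 3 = 0.67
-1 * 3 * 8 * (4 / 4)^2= -24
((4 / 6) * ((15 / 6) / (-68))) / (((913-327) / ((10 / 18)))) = -25 / 1075896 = -0.00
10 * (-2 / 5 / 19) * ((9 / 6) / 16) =-3 / 152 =-0.02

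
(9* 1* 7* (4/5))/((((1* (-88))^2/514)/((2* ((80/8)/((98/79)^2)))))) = 14435433/332024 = 43.48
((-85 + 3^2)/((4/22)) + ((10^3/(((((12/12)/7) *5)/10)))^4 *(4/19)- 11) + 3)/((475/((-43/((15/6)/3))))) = -39645311999997911748/45125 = -878566470914081.15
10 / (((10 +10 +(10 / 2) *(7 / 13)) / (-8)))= -208 / 59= -3.53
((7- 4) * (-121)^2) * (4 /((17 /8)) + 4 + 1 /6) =265691.09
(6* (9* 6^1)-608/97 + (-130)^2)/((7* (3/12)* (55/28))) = 5344384/1067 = 5008.79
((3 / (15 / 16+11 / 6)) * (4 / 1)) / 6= 96 / 133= 0.72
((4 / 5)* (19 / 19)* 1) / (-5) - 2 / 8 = -41 / 100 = -0.41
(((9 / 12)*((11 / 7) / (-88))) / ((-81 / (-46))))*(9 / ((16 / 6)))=-0.03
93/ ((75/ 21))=651/ 25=26.04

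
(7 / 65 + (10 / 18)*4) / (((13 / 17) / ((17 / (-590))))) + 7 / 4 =14916511 / 8973900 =1.66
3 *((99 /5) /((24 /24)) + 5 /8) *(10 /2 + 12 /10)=75981 /200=379.90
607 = 607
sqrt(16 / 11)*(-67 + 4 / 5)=-1324*sqrt(11) / 55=-79.84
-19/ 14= -1.36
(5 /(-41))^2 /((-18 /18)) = -25 /1681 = -0.01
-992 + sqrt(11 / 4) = -992 + sqrt(11) / 2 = -990.34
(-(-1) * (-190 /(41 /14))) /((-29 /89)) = 236740 /1189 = 199.11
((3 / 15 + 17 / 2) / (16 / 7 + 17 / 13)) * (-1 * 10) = -2639 / 109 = -24.21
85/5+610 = 627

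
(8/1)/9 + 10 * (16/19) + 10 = 3302/171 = 19.31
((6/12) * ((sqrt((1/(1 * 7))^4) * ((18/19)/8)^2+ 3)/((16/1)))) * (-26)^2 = 143506857/2264192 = 63.38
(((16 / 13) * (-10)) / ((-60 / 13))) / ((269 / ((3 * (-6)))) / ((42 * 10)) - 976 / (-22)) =0.06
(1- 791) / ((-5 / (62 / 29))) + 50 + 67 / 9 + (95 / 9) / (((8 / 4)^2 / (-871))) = -1986977 / 1044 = -1903.23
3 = 3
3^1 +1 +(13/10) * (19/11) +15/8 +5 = 5773/440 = 13.12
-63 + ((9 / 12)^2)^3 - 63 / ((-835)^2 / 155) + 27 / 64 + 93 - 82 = -29366052563 / 571166720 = -51.41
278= 278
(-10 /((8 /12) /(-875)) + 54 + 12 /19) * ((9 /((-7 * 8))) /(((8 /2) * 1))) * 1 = -2253717 /4256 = -529.54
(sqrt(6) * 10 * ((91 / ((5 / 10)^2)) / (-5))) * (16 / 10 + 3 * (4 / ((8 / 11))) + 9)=-48325.49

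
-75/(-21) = 25/7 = 3.57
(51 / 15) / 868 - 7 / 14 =-2153 / 4340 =-0.50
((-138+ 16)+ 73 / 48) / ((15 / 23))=-184.73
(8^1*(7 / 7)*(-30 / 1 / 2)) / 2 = -60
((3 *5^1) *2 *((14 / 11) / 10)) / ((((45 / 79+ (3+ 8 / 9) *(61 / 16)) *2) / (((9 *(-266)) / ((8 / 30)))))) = -428937768 / 385319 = -1113.20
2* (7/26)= 7/13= 0.54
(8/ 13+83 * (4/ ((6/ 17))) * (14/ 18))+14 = 261932/ 351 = 746.25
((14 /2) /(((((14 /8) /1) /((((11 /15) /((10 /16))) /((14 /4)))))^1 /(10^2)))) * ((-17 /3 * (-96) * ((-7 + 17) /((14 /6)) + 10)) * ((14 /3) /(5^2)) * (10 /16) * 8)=61276160 /63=972637.46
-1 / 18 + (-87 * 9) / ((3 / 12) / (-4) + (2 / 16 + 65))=-75515 / 6246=-12.09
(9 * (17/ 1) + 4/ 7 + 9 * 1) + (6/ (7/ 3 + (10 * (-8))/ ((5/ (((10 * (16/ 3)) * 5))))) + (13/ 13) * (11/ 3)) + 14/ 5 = 169.04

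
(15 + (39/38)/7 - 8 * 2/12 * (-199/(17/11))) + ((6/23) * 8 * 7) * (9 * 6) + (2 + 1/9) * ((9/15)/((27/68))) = 41233334167/42122430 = 978.89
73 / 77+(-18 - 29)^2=170166 / 77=2209.95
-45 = -45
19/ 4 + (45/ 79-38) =-32.68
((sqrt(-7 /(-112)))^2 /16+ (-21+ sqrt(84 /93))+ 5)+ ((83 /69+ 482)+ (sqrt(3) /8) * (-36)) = -9 * sqrt(3) /2+ 2 * sqrt(217) /31+ 8252741 /17664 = 460.36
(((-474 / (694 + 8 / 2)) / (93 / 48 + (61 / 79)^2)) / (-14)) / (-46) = -5916468 / 14216210323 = -0.00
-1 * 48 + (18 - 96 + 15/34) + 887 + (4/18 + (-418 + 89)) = 132395/306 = 432.66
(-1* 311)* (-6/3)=622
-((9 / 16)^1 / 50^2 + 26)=-1040009 / 40000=-26.00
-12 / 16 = -3 / 4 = -0.75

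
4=4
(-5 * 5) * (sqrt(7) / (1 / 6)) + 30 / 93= 10 / 31 - 150 * sqrt(7)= -396.54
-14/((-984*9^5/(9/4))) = 7/12912048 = 0.00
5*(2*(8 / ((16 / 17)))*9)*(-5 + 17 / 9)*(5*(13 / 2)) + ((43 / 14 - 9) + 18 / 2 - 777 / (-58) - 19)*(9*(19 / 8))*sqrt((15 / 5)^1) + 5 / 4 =-309395 / 4 - 43947*sqrt(3) / 812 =-77442.49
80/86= 40/43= 0.93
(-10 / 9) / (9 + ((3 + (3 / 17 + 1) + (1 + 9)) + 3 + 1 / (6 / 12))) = -170 / 4311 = -0.04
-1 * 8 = -8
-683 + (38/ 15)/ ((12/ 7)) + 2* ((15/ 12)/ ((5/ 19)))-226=-40411/ 45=-898.02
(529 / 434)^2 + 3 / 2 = 562375 / 188356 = 2.99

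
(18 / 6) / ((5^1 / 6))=18 / 5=3.60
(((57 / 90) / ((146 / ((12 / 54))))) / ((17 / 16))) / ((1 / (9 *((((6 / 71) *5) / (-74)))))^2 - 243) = 10260 / 1534157707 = 0.00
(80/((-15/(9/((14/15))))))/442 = -180/1547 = -0.12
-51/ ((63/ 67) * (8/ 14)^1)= -1139/ 12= -94.92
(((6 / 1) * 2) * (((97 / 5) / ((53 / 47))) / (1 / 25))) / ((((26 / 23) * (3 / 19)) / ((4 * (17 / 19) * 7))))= 499119320 / 689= 724411.20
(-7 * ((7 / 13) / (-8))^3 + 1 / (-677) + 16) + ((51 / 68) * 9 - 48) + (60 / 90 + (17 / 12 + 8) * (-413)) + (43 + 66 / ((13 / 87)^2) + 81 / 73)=-152368890123065 / 166775711232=-913.62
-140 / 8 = -35 / 2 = -17.50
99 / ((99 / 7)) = 7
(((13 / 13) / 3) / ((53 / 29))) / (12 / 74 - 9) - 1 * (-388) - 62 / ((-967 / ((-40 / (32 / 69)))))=382.45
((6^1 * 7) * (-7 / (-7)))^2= 1764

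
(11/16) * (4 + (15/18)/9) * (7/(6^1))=17017/5184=3.28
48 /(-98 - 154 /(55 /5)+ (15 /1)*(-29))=-48 /547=-0.09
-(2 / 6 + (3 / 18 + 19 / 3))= -41 / 6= -6.83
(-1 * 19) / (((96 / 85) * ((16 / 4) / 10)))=-8075 / 192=-42.06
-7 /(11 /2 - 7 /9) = -1.48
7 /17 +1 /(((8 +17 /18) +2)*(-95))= 130699 /318155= 0.41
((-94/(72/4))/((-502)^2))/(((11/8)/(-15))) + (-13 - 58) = -147610873/2079033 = -71.00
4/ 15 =0.27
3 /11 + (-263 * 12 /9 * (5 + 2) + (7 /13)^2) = -13686538 /5577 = -2454.10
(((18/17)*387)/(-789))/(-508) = 1161/1135634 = 0.00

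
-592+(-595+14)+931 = -242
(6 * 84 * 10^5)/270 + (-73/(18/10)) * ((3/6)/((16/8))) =6719635/36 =186656.53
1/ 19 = 0.05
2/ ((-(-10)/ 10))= 2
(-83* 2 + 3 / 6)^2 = 109561 / 4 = 27390.25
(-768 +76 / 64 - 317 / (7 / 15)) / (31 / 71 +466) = -11499373 / 3709104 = -3.10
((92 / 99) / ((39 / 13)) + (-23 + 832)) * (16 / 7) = 3845840 / 2079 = 1849.85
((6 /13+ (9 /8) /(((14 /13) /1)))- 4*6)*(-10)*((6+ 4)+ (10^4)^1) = 2251631.25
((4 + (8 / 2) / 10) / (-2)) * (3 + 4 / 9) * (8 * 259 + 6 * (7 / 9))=-424886 / 27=-15736.52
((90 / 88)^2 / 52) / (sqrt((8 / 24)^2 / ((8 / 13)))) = 6075* sqrt(26) / 654368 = 0.05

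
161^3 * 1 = 4173281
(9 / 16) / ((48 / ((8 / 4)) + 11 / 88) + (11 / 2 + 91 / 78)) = 27 / 1478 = 0.02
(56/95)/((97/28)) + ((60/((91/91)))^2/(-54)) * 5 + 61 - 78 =-350.16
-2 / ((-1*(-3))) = -2 / 3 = -0.67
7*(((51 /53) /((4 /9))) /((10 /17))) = 54621 /2120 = 25.76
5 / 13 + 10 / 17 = 215 / 221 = 0.97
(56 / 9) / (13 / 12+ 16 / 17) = 544 / 177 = 3.07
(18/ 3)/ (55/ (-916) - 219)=-0.03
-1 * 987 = -987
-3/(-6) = 1/2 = 0.50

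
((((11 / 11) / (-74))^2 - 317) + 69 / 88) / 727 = -38095141 / 87583144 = -0.43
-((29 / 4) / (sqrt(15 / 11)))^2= -38.55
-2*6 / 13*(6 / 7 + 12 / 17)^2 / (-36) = 11532 / 184093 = 0.06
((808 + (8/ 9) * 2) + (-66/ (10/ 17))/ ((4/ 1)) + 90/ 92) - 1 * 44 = 738.71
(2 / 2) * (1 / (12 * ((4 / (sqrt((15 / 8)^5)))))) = 75 * sqrt(30) / 4096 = 0.10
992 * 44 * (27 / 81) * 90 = 1309440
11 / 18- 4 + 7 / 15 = -263 / 90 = -2.92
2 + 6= 8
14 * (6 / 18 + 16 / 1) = 228.67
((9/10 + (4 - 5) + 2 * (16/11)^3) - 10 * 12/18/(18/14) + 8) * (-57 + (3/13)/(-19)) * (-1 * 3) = 7480975661/4931355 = 1517.02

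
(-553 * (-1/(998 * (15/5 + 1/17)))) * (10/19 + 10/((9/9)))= 1.91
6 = 6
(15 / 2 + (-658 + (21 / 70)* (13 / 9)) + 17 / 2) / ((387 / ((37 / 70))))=-712139 / 812700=-0.88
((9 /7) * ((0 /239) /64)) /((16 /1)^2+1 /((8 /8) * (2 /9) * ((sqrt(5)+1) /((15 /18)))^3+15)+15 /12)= 0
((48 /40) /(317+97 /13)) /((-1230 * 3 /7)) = -91 /12970350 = -0.00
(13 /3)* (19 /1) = 247 /3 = 82.33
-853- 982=-1835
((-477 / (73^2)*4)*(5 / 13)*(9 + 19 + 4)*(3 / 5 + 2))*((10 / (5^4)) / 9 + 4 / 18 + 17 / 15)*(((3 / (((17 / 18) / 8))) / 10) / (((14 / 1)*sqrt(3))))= -372930048*sqrt(3) / 396344375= -1.63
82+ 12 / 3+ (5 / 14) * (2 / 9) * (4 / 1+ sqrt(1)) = 5443 / 63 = 86.40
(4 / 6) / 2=1 / 3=0.33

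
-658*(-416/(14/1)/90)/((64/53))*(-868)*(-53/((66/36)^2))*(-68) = -101302832176/605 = -167442697.81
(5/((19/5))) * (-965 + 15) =-1250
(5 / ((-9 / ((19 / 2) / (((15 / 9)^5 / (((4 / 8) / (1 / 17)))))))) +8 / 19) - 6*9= -2710699 / 47500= -57.07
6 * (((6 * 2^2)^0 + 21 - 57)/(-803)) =210/803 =0.26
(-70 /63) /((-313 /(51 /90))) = 17 /8451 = 0.00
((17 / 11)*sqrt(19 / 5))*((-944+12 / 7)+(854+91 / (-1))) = -4267*sqrt(95) / 77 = -540.12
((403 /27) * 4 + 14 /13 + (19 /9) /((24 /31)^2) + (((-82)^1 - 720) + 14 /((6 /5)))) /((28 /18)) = -6989807 /14976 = -466.73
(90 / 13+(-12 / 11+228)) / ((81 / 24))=89168 / 1287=69.28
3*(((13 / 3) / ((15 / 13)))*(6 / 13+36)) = 410.80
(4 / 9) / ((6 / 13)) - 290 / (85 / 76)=-118574 / 459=-258.33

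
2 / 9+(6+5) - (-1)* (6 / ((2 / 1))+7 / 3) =149 / 9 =16.56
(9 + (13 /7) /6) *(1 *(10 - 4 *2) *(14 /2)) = 391 /3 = 130.33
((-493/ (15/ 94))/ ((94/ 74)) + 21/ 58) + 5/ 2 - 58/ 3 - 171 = -1139528/ 435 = -2619.60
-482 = -482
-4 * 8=-32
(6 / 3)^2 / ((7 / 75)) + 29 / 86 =26003 / 602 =43.19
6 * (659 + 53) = 4272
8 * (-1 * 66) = -528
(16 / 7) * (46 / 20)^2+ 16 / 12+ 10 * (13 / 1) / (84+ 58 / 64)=1641032 / 109725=14.96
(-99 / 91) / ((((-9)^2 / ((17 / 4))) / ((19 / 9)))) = -0.12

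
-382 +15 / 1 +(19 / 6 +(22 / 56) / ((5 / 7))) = -21797 / 60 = -363.28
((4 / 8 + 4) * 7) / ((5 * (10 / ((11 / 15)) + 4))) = 693 / 1940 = 0.36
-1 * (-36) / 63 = 4 / 7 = 0.57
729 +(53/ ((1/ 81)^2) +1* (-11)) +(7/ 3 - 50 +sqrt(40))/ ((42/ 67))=67* sqrt(10)/ 21 +43895245/ 126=348385.05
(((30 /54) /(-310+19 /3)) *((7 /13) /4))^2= 1225 /20196957456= 0.00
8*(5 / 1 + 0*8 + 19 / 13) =672 / 13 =51.69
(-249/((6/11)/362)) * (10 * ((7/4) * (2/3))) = -5783855/3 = -1927951.67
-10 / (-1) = 10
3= 3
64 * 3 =192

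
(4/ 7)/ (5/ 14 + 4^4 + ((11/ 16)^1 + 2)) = 64/ 29013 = 0.00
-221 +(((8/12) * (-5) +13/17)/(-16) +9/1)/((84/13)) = -15051049/68544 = -219.58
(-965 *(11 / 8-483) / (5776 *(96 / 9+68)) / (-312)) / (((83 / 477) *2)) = -1773555165 / 188265439232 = -0.01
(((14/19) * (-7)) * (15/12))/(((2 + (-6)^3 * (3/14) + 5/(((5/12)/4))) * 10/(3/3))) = -343/1976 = -0.17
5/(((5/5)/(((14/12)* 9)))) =105/2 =52.50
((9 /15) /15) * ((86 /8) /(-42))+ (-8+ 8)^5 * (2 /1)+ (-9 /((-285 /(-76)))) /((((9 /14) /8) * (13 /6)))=-753199 /54600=-13.79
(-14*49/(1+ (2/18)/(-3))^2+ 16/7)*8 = -6979684/1183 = -5899.99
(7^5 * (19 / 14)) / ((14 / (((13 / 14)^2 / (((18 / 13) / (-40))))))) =-1461005 / 36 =-40583.47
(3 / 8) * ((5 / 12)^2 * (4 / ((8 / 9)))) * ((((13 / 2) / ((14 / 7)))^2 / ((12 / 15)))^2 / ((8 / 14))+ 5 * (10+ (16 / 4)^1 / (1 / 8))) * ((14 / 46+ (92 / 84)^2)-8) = -980.25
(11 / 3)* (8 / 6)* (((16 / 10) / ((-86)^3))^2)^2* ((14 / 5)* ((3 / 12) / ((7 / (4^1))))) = 88 / 1123864616173009961278125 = 0.00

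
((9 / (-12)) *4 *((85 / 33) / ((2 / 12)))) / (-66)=85 / 121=0.70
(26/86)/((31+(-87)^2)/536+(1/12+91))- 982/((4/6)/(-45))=241219941357/3639133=66285.00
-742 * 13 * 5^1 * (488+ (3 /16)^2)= -3012855755 /128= -23537935.59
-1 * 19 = -19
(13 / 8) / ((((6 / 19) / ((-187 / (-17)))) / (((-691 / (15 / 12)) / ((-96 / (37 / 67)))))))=69465539 / 385920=180.00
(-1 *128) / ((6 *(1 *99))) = -64 / 297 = -0.22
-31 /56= -0.55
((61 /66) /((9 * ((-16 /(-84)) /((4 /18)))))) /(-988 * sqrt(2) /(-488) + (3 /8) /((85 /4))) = -19293385 /74805522462 + 6640403575 * sqrt(2) /224416567386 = 0.04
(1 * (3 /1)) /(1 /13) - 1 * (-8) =47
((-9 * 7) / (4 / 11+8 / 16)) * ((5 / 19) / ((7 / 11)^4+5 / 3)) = -152193195 / 14513644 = -10.49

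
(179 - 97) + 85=167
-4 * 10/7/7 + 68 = 67.18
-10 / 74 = -5 / 37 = -0.14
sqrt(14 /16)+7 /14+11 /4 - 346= -1371 /4+sqrt(14) /4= -341.81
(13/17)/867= 13/14739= 0.00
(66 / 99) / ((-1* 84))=-1 / 126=-0.01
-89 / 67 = -1.33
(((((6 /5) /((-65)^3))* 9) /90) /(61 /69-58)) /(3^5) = 23 /730550559375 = 0.00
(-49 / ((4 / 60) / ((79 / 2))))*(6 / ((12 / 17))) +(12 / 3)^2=-987041 / 4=-246760.25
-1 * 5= -5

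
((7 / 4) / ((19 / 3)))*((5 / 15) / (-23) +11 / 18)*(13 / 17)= 1183 / 9384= 0.13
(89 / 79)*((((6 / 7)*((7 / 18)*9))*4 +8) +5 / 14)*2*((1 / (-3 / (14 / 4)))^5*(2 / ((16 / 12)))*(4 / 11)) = -20300455 / 375408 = -54.08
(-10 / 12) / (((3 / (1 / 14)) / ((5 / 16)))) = -25 / 4032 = -0.01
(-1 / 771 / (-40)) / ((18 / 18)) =1 / 30840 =0.00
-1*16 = -16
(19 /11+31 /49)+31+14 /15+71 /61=17486956 /493185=35.46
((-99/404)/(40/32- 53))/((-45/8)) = -88/104535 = -0.00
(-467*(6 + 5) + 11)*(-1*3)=15378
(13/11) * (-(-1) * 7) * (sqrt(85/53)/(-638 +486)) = -91 * sqrt(4505)/88616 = -0.07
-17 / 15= -1.13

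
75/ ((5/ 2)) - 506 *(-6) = 3066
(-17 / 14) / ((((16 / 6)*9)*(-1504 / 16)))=17 / 31584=0.00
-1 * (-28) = 28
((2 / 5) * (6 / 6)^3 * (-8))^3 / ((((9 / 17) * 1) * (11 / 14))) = -974848 / 12375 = -78.78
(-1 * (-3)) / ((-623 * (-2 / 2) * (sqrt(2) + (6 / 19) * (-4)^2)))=2736 / 2645881 - 1083 * sqrt(2) / 5291762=0.00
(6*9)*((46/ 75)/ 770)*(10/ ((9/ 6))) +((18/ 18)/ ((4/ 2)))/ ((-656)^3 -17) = 311659676107/ 1086856667050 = 0.29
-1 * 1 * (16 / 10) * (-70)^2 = -7840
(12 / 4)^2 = 9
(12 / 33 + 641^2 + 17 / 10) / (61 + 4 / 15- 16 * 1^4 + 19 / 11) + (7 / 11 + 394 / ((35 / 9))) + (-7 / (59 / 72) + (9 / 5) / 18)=3112898520939 / 352264220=8836.83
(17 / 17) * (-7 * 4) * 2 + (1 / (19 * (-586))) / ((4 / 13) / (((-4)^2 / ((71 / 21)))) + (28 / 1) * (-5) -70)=-71468833702 / 1276229183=-56.00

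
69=69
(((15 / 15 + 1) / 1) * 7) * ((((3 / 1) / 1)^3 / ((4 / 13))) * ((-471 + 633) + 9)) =420147 / 2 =210073.50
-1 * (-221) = 221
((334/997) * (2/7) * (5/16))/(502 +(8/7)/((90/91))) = 37575/632074072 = 0.00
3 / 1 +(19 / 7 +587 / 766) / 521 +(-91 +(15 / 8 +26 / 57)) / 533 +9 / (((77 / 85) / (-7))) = -249102750052567 / 3734386583928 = -66.71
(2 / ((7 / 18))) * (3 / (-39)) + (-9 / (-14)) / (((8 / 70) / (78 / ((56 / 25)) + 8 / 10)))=582327 / 2912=199.97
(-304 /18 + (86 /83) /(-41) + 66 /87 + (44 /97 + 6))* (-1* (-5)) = -4179289070 /86153751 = -48.51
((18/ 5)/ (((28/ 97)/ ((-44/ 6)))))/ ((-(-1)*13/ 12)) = -38412/ 455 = -84.42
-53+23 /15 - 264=-4732 /15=-315.47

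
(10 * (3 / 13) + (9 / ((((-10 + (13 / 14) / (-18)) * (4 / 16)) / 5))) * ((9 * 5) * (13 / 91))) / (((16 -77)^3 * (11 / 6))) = 2026260 / 7474257349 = 0.00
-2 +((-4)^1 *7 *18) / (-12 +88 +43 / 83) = -18178 / 2117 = -8.59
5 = 5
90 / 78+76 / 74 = 1049 / 481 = 2.18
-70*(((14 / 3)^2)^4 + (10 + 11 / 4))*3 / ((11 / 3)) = -18783834475 / 1458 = -12883288.39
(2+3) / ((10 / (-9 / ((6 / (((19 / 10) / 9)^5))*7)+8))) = 220447123901 / 55112400000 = 4.00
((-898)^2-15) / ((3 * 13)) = 806389 / 39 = 20676.64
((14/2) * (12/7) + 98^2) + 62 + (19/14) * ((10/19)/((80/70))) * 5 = 77449/8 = 9681.12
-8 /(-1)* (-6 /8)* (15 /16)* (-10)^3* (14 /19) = 78750 /19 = 4144.74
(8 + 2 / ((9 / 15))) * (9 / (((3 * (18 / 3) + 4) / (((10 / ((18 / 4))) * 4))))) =41.21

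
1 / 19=0.05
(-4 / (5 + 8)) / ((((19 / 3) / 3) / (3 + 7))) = -1.46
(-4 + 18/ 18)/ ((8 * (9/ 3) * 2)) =-1/ 16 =-0.06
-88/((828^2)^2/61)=-671/58753177632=-0.00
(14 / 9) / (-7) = -2 / 9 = -0.22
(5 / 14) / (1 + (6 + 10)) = 5 / 238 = 0.02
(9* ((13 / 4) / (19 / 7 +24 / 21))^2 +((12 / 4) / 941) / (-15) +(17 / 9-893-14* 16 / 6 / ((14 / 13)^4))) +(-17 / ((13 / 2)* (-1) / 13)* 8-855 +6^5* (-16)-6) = -263356938577073 / 2091504240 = -125917.48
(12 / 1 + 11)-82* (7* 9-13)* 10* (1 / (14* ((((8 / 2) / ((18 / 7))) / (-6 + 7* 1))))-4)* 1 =7944877 / 49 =162140.35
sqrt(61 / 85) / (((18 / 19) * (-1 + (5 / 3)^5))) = 513 * sqrt(5185) / 489940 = 0.08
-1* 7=-7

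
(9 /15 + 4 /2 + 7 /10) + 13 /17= 691 /170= 4.06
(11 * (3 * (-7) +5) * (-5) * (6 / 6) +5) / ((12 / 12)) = 885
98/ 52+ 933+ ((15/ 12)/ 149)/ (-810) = 934.88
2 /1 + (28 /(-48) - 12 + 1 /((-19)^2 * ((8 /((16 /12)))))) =-10.58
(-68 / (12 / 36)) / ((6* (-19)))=34 / 19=1.79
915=915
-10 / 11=-0.91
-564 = -564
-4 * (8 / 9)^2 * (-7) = 1792 / 81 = 22.12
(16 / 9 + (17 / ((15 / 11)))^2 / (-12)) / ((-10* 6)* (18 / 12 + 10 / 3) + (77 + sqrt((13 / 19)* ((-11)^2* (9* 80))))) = -331859* sqrt(1235) / 60873525-40697981 / 243494100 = -0.36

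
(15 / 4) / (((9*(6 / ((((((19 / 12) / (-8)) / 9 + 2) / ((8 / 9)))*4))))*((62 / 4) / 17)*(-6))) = -145265 / 1285632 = -0.11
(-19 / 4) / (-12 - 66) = 19 / 312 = 0.06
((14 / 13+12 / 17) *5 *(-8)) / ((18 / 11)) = -86680 / 1989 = -43.58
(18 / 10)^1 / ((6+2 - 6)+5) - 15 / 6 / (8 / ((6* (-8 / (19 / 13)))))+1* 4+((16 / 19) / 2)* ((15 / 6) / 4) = 9831 / 665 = 14.78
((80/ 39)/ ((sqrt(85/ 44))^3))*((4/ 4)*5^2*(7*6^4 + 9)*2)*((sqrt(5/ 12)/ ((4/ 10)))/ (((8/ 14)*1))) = 155386000*sqrt(561)/ 3757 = 979607.55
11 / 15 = 0.73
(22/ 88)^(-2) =16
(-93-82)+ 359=184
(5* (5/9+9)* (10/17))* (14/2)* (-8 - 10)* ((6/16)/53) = -25.06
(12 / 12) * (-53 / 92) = -53 / 92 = -0.58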